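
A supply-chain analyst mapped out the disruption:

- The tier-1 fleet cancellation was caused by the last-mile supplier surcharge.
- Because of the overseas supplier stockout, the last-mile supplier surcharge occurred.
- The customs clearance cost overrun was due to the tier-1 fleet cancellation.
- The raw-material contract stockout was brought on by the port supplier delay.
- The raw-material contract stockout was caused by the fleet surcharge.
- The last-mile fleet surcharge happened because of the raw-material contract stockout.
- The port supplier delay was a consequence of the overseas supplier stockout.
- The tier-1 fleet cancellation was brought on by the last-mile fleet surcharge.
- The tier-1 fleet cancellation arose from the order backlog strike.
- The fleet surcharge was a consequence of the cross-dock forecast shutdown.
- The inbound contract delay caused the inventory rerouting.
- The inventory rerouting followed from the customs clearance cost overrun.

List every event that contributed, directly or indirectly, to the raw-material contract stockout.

Immediate causes of the raw-material contract stockout: the port supplier delay, the fleet surcharge.
Further upstream: the overseas supplier stockout, the cross-dock forecast shutdown.

the cross-dock forecast shutdown, the fleet surcharge, the overseas supplier stockout, the port supplier delay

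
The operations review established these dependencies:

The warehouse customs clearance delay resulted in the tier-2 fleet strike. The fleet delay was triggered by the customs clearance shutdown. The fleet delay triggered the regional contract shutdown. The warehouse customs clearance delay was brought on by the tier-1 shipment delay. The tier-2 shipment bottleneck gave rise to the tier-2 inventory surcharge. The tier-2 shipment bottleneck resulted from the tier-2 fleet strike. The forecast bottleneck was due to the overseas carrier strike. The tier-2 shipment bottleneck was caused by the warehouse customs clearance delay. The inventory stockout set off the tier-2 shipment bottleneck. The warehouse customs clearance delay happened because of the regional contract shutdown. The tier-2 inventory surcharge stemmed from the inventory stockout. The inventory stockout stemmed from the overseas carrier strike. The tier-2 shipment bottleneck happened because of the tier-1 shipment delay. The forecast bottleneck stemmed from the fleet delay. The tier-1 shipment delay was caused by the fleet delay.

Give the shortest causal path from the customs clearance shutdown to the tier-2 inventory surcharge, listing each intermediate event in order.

the customs clearance shutdown → the fleet delay
the fleet delay → the tier-1 shipment delay
the tier-1 shipment delay → the tier-2 shipment bottleneck
the tier-2 shipment bottleneck → the tier-2 inventory surcharge
Length: 4 steps.

the customs clearance shutdown → the fleet delay → the tier-1 shipment delay → the tier-2 shipment bottleneck → the tier-2 inventory surcharge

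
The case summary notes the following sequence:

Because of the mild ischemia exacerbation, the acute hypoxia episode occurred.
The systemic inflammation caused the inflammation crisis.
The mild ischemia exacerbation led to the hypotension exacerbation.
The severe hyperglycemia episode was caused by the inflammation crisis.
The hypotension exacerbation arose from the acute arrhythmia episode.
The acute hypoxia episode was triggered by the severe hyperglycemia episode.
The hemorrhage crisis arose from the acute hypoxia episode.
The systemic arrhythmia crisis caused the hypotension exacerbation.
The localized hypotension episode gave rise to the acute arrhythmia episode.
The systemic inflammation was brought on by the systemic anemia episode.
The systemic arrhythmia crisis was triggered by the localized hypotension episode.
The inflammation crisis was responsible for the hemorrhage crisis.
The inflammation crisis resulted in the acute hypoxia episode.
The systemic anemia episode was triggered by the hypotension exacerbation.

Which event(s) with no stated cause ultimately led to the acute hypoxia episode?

Tracing upstream from the acute hypoxia episode: the acute hypoxia episode ← the inflammation crisis ← the systemic inflammation ← the systemic anemia episode ← the hypotension exacerbation ← the systemic arrhythmia crisis ← the localized hypotension episode.
A separate upstream branch: the acute hypoxia episode ← the mild ischemia exacerbation.
Each of those chain origins has no stated cause.

the localized hypotension episode, the mild ischemia exacerbation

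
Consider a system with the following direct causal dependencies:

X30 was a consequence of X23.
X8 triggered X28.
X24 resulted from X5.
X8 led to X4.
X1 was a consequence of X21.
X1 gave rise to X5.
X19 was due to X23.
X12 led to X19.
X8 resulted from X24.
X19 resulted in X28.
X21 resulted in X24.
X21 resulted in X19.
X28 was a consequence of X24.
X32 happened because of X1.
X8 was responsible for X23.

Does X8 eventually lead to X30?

There is a causal chain: X8 → X23 → X30.

Yes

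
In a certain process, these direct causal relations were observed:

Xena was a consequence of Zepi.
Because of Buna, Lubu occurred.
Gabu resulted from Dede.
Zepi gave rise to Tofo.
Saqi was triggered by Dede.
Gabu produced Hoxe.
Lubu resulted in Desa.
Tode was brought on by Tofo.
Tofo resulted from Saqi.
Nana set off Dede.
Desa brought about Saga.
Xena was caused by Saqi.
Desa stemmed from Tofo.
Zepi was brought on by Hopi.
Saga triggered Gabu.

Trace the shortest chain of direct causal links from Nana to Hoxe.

Nana → Dede → Gabu → Hoxe

Nana → Dede
Dede → Gabu
Gabu → Hoxe
Length: 3 steps.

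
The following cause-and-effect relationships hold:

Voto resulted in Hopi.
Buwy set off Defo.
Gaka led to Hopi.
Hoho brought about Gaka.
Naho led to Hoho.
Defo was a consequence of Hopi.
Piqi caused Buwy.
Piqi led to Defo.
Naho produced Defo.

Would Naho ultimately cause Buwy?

No

Naho leads to Hoho, Gaka, Hopi, Defo; Buwy is not among them.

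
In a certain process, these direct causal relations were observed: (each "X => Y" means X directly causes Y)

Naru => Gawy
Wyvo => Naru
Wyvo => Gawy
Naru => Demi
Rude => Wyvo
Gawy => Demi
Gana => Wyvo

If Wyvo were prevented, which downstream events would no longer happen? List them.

Downstream of Wyvo: Naru, Gawy, Demi.

Demi, Gawy, Naru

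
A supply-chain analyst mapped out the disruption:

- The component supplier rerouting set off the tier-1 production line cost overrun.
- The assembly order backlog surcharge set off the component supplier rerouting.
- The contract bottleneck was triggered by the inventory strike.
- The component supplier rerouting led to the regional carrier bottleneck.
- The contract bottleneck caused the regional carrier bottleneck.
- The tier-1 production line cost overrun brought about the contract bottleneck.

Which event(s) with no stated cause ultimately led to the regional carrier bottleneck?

Tracing upstream from the regional carrier bottleneck: the regional carrier bottleneck ← the component supplier rerouting ← the assembly order backlog surcharge.
A separate upstream branch: the regional carrier bottleneck ← the contract bottleneck ← the inventory strike.
Each of those chain origins has no stated cause.

the assembly order backlog surcharge, the inventory strike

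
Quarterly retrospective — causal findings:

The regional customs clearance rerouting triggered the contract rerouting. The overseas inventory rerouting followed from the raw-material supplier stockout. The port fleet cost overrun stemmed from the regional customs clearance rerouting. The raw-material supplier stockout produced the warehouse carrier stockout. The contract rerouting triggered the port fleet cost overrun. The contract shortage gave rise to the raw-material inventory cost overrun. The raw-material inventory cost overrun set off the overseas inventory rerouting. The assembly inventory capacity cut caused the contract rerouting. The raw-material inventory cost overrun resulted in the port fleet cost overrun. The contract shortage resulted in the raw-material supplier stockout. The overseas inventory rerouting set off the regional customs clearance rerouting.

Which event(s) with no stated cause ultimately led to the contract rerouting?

Tracing upstream from the contract rerouting: the contract rerouting ← the regional customs clearance rerouting ← the overseas inventory rerouting ← the raw-material inventory cost overrun ← the contract shortage.
A separate upstream branch: the contract rerouting ← the assembly inventory capacity cut.
Each of those chain origins has no stated cause.

the assembly inventory capacity cut, the contract shortage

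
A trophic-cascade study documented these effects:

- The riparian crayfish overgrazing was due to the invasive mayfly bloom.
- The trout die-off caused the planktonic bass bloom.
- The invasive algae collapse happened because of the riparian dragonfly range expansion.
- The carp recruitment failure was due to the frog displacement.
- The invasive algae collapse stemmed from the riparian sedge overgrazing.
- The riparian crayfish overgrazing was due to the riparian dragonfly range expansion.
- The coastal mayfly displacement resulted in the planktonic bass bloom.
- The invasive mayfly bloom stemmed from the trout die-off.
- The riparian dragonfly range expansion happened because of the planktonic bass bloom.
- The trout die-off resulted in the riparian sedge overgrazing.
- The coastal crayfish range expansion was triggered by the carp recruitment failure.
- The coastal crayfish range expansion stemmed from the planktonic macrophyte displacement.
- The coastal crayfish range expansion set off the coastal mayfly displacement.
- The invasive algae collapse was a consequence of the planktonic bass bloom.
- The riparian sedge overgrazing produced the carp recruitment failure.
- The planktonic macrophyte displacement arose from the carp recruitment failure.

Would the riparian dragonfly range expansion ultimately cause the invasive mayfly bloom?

The riparian dragonfly range expansion leads to the riparian crayfish overgrazing, the invasive algae collapse; the invasive mayfly bloom is not among them.

No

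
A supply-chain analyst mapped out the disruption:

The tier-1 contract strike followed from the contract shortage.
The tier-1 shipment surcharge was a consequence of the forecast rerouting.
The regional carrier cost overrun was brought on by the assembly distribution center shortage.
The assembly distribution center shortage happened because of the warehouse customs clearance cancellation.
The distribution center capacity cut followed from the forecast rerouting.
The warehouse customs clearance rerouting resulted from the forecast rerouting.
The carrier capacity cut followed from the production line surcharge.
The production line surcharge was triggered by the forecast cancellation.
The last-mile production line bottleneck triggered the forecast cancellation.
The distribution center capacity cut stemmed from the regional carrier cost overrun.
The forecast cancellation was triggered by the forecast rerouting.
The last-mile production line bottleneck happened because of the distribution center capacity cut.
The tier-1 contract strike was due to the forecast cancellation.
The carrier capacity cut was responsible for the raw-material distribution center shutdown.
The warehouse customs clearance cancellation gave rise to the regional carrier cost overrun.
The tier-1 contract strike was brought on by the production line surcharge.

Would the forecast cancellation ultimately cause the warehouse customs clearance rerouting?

No

The forecast cancellation leads to the production line surcharge, the carrier capacity cut, the raw-material distribution center shutdown, the tier-1 contract strike; the warehouse customs clearance rerouting is not among them.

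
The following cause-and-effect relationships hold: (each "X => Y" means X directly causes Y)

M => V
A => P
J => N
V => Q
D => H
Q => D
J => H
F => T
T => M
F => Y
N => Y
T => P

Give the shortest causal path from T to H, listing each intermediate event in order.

T → M
M → V
V → Q
Q → D
D → H
Length: 5 steps.

T → M → V → Q → D → H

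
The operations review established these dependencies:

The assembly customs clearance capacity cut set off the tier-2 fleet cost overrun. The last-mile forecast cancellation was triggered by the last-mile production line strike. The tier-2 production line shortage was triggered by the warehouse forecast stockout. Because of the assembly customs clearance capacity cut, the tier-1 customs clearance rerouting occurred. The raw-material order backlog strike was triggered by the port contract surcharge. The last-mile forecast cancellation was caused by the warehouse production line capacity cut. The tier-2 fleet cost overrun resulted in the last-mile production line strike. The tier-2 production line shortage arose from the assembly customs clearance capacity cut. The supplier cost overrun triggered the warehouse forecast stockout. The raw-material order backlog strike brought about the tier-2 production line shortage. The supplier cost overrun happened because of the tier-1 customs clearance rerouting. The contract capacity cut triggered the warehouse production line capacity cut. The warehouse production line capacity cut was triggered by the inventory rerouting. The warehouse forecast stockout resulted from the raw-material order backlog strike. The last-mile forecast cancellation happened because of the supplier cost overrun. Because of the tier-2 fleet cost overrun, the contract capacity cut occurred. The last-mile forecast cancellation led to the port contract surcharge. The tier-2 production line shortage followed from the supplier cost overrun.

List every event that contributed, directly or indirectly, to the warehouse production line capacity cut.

Immediate causes of the warehouse production line capacity cut: the contract capacity cut, the inventory rerouting.
Further upstream: the assembly customs clearance capacity cut, the tier-2 fleet cost overrun.

the assembly customs clearance capacity cut, the contract capacity cut, the inventory rerouting, the tier-2 fleet cost overrun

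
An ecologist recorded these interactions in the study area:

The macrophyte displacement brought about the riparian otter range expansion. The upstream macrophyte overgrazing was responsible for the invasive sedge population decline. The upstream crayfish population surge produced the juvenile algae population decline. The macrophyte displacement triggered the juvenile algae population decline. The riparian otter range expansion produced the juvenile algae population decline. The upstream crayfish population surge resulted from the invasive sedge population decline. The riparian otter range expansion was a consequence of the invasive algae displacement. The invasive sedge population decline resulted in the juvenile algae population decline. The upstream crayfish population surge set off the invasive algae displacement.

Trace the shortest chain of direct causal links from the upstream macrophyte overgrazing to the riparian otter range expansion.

the upstream macrophyte overgrazing → the invasive sedge population decline
the invasive sedge population decline → the upstream crayfish population surge
the upstream crayfish population surge → the invasive algae displacement
the invasive algae displacement → the riparian otter range expansion
Length: 4 steps.

the upstream macrophyte overgrazing → the invasive sedge population decline → the upstream crayfish population surge → the invasive algae displacement → the riparian otter range expansion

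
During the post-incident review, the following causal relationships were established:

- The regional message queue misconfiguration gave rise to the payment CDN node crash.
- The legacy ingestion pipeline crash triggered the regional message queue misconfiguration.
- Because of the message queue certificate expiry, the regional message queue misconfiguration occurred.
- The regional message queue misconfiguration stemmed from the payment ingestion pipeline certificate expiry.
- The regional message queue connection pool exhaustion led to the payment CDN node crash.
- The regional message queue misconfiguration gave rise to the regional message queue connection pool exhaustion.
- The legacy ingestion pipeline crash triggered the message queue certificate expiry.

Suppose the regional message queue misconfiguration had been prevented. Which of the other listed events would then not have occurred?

the payment CDN node crash, the regional message queue connection pool exhaustion

Downstream of the regional message queue misconfiguration: the regional message queue connection pool exhaustion, the payment CDN node crash.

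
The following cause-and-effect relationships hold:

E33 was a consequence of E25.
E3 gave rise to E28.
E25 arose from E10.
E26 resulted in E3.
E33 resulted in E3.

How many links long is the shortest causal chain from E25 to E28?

3

Shortest chain: E25 → E33 → E3 → E28.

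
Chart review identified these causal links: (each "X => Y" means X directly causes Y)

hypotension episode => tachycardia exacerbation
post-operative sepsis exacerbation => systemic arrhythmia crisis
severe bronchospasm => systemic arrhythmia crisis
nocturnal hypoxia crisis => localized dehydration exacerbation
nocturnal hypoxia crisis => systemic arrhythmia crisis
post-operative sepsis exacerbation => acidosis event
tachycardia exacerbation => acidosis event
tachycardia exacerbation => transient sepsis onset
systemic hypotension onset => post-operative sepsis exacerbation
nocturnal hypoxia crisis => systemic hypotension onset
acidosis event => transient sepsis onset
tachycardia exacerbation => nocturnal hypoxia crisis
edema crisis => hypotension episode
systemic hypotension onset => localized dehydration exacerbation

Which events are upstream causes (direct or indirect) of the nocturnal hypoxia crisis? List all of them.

the edema crisis, the hypotension episode, the tachycardia exacerbation

Immediate cause of the nocturnal hypoxia crisis: the tachycardia exacerbation.
Further upstream: the edema crisis, the hypotension episode.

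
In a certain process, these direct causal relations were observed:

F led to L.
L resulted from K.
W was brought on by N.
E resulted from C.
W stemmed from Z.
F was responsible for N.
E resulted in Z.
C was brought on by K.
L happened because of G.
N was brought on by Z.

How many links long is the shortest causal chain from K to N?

4

Shortest chain: K → C → E → Z → N.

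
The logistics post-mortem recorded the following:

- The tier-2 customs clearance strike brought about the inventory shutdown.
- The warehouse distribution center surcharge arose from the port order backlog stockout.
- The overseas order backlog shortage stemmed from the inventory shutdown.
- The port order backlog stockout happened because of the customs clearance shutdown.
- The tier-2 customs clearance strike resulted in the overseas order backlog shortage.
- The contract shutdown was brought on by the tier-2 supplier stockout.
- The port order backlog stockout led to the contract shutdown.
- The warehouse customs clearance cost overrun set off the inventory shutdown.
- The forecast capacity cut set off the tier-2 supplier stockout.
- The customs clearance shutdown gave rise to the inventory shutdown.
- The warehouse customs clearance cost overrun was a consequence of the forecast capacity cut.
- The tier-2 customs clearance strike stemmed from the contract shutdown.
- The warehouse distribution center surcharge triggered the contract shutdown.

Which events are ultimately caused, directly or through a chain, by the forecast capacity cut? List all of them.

Direct effects: the tier-2 supplier stockout, the warehouse customs clearance cost overrun.
2 steps out: the contract shutdown, the inventory shutdown.
3 steps out: the tier-2 customs clearance strike, the overseas order backlog shortage.
Not reachable from it: the customs clearance shutdown, the port order backlog stockout, the warehouse distribution center surcharge.

the contract shutdown, the inventory shutdown, the overseas order backlog shortage, the tier-2 customs clearance strike, the tier-2 supplier stockout, the warehouse customs clearance cost overrun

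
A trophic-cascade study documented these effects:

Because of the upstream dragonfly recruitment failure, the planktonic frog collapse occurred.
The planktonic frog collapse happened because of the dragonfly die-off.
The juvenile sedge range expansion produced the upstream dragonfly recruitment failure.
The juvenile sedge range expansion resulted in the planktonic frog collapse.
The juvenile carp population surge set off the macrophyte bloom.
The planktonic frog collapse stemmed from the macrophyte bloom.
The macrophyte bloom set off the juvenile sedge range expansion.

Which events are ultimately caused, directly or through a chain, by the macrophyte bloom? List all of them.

Direct effects: the juvenile sedge range expansion, the planktonic frog collapse.
2 steps out: the upstream dragonfly recruitment failure.
Not reachable from it: the juvenile carp population surge, the dragonfly die-off.

the juvenile sedge range expansion, the planktonic frog collapse, the upstream dragonfly recruitment failure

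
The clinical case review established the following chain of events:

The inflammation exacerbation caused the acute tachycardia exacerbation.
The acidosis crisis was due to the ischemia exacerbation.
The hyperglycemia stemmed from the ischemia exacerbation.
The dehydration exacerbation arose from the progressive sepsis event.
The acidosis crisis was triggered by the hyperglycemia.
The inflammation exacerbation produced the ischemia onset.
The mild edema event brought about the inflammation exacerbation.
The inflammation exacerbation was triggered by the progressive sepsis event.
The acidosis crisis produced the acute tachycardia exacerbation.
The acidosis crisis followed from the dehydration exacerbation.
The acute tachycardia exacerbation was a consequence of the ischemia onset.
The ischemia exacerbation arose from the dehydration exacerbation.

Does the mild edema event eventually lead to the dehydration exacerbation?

No

The mild edema event leads to the inflammation exacerbation, the ischemia onset, the acute tachycardia exacerbation; the dehydration exacerbation is not among them.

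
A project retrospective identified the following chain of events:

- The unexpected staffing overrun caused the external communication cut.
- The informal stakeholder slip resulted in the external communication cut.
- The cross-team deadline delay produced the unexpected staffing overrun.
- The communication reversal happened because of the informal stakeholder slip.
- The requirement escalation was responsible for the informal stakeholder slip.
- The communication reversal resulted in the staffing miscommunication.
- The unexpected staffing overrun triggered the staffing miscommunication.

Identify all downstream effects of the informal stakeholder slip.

the communication reversal, the external communication cut, the staffing miscommunication

Direct effects: the external communication cut, the communication reversal.
2 steps out: the staffing miscommunication.
Not reachable from it: the cross-team deadline delay, the requirement escalation, the unexpected staffing overrun.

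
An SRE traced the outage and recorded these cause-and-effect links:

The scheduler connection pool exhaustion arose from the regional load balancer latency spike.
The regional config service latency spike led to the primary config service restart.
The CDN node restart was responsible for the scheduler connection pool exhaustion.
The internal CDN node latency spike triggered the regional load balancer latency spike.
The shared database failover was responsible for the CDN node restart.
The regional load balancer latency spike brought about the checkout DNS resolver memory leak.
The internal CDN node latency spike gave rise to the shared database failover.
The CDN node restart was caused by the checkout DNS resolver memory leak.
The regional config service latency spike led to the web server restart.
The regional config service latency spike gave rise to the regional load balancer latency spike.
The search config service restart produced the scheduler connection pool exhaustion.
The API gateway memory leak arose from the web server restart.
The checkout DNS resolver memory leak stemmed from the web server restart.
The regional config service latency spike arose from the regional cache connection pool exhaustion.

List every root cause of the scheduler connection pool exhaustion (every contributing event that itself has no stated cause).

Tracing upstream from the scheduler connection pool exhaustion: the scheduler connection pool exhaustion ← the regional load balancer latency spike ← the regional config service latency spike ← the regional cache connection pool exhaustion.
A separate upstream branch: the scheduler connection pool exhaustion ← the search config service restart.
A separate upstream branch: the scheduler connection pool exhaustion ← the regional load balancer latency spike ← the internal CDN node latency spike.
Each of those chain origins has no stated cause.

the internal CDN node latency spike, the regional cache connection pool exhaustion, the search config service restart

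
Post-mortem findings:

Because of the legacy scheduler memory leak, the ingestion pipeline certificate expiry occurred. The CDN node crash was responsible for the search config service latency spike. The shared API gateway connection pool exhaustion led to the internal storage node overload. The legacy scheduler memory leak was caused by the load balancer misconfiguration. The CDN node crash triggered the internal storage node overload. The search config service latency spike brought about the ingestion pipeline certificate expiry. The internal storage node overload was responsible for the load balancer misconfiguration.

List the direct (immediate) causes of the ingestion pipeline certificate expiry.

Upstream contributors include the CDN node crash, the internal storage node overload, the load balancer misconfiguration, the shared API gateway connection pool exhaustion, but only the legacy scheduler memory leak, the search config service latency spike feed directly into the ingestion pipeline certificate expiry.

the legacy scheduler memory leak, the search config service latency spike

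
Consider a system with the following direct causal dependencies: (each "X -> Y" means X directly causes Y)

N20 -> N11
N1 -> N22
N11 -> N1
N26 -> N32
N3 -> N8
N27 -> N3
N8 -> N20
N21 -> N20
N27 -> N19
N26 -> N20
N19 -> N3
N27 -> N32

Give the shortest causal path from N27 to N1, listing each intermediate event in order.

N27 → N3
N3 → N8
N8 → N20
N20 → N11
N11 → N1
Length: 5 steps.

N27 → N3 → N8 → N20 → N11 → N1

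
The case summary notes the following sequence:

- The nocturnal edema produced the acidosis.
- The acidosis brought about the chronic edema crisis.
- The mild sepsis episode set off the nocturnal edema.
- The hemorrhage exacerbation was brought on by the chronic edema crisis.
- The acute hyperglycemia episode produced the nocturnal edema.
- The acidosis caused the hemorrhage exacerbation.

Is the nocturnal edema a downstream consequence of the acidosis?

The acidosis leads to the chronic edema crisis, the hemorrhage exacerbation; the nocturnal edema is not among them.

No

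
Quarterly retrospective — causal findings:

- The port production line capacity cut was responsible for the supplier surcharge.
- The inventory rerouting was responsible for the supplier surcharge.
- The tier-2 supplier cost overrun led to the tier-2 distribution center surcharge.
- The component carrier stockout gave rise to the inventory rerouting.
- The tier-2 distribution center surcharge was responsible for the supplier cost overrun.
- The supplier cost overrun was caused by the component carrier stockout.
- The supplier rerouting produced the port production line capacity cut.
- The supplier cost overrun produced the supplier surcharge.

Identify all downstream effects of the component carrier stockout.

Direct effects: the supplier cost overrun, the inventory rerouting.
2 steps out: the supplier surcharge.
Not reachable from it: the tier-2 supplier cost overrun, the tier-2 distribution center surcharge, the supplier rerouting, the port production line capacity cut.

the inventory rerouting, the supplier cost overrun, the supplier surcharge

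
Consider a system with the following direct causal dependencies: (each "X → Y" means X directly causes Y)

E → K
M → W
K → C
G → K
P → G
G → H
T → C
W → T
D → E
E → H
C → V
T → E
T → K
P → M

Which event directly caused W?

M

Upstream contributors include P, but only M feeds directly into W.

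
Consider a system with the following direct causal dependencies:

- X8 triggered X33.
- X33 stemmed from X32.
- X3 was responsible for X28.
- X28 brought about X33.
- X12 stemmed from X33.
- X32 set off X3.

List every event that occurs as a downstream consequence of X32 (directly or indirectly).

X12, X28, X3, X33

Direct effects: X3, X33.
2 steps out: X28, X12.
Not reachable from it: X8.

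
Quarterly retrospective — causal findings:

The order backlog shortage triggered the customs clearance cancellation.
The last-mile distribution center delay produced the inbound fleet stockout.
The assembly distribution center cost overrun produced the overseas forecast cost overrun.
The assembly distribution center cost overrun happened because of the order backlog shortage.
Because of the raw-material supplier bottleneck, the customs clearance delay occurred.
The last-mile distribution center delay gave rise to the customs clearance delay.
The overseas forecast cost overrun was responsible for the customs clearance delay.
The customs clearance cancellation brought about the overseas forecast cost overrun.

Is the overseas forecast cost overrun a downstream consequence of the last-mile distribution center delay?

The last-mile distribution center delay leads to the inbound fleet stockout, the customs clearance delay; the overseas forecast cost overrun is not among them.

No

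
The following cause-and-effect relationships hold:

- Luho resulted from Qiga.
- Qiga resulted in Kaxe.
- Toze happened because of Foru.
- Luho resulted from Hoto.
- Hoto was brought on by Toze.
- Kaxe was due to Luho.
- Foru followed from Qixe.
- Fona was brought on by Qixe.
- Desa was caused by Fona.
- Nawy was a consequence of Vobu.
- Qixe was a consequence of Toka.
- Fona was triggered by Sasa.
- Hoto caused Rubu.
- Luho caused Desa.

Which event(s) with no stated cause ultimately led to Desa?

Tracing upstream from Desa: Desa ← Fona ← Qixe ← Toka.
A separate upstream branch: Desa ← Fona ← Sasa.
A separate upstream branch: Desa ← Luho ← Qiga.
Each of those chain origins has no stated cause.

Qiga, Sasa, Toka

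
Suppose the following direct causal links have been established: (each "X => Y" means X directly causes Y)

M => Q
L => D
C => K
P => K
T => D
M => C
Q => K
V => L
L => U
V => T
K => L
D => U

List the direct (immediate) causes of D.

Upstream contributors include M, P, Q, C, K, V, but only L, T feed directly into D.

L, T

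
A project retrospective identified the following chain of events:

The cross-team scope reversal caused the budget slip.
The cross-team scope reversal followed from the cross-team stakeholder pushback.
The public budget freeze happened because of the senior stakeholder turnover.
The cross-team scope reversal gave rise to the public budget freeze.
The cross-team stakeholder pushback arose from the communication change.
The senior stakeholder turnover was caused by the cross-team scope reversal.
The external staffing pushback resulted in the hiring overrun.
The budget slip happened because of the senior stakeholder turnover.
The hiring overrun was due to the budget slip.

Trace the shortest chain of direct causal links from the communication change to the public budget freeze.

the communication change → the cross-team stakeholder pushback
the cross-team stakeholder pushback → the cross-team scope reversal
the cross-team scope reversal → the public budget freeze
Length: 3 steps.

the communication change → the cross-team stakeholder pushback → the cross-team scope reversal → the public budget freeze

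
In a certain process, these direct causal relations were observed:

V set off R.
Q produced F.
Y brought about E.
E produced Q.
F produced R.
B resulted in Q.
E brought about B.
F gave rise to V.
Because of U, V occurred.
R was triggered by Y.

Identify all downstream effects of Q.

F, R, V

Direct effects: F.
2 steps out: V, R.
Not reachable from it: Y, E, B, U.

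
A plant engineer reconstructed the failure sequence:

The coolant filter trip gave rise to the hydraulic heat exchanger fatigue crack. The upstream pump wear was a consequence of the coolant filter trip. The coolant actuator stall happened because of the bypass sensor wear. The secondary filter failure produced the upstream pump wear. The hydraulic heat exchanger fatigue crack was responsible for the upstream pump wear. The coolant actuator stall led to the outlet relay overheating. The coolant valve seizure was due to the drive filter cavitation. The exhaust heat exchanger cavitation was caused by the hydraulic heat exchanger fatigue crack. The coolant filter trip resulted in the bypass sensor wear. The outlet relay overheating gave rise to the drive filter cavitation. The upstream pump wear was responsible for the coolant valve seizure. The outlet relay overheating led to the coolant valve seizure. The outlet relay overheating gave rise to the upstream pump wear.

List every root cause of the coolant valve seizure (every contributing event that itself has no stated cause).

the coolant filter trip, the secondary filter failure

Tracing upstream from the coolant valve seizure: the coolant valve seizure ← the upstream pump wear ← the coolant filter trip.
A separate upstream branch: the coolant valve seizure ← the upstream pump wear ← the secondary filter failure.
Each of those chain origins has no stated cause.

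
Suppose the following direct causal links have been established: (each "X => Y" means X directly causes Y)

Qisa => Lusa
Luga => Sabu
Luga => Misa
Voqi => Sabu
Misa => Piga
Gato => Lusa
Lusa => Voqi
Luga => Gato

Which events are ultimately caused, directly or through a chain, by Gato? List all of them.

Direct effects: Lusa.
2 steps out: Voqi.
3 steps out: Sabu.
Not reachable from it: Luga, Misa, Piga, Qisa.

Lusa, Sabu, Voqi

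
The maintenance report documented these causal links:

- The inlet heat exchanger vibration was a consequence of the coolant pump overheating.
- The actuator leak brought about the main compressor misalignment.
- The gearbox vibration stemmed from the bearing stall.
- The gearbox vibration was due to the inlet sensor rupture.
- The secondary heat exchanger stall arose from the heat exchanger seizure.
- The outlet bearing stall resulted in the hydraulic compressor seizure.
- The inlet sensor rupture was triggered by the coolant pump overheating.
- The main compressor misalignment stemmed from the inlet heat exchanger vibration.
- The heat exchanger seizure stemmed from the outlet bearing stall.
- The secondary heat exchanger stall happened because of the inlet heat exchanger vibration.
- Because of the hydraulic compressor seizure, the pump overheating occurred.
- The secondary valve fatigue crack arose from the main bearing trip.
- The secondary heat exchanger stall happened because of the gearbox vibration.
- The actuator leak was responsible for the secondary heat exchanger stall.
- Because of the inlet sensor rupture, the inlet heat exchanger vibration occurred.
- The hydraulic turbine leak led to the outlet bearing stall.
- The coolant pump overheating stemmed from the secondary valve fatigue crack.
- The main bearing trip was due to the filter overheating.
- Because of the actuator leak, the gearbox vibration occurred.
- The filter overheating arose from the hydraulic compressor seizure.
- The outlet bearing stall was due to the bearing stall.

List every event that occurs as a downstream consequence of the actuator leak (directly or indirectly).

Direct effects: the gearbox vibration, the main compressor misalignment, the secondary heat exchanger stall.
Not reachable from it: the hydraulic turbine leak, the bearing stall, the outlet bearing stall, the hydraulic compressor seizure, the filter overheating, the main bearing trip, the secondary valve fatigue crack, the coolant pump overheating, the inlet sensor rupture, the pump overheating, the inlet heat exchanger vibration, the heat exchanger seizure.

the gearbox vibration, the main compressor misalignment, the secondary heat exchanger stall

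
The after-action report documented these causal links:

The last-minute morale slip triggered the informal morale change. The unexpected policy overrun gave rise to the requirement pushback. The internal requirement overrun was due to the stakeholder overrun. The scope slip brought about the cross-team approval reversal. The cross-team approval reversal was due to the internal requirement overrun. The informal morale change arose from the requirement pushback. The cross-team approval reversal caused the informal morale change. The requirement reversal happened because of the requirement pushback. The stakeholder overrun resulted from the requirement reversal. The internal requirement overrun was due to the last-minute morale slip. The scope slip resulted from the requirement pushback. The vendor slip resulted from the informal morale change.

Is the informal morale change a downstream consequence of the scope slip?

Yes

There is a causal chain: the scope slip → the cross-team approval reversal → the informal morale change.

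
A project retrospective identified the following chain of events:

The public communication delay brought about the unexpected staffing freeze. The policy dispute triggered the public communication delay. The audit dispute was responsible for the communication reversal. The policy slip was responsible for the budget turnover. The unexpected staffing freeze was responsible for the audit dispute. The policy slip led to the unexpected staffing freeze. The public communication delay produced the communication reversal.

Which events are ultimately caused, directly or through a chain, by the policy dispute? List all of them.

the audit dispute, the communication reversal, the public communication delay, the unexpected staffing freeze

Direct effects: the public communication delay.
2 steps out: the unexpected staffing freeze, the communication reversal.
3 steps out: the audit dispute.
Not reachable from it: the policy slip, the budget turnover.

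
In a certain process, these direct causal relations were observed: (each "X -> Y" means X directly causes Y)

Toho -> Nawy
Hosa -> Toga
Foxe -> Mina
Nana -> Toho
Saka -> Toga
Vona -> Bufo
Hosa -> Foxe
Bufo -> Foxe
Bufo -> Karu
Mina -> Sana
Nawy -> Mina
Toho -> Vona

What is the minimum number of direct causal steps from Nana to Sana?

Shortest chain: Nana → Toho → Nawy → Mina → Sana.

4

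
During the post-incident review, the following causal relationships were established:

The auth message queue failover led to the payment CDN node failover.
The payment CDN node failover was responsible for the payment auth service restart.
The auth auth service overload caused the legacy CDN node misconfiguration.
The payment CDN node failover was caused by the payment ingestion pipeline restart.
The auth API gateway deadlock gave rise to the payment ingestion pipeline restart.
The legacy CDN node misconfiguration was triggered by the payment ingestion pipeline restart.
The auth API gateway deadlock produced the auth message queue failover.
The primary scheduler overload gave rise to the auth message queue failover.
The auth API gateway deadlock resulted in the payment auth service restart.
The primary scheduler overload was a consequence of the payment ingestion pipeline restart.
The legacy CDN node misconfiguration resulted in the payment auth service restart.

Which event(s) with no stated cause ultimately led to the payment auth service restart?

the auth API gateway deadlock, the auth auth service overload

Tracing upstream from the payment auth service restart: the payment auth service restart ← the auth API gateway deadlock.
A separate upstream branch: the payment auth service restart ← the legacy CDN node misconfiguration ← the auth auth service overload.
Each of those chain origins has no stated cause.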